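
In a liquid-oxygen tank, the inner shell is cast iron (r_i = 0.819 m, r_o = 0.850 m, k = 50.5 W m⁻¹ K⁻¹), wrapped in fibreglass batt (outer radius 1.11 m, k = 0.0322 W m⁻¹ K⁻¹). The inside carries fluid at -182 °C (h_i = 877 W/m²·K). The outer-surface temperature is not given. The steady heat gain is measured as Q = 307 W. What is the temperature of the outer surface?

T_out = 27.1 °C

Sum the resistances:
  R_conv,in = 1/(4πr²h) = 1/(4π·0.819²·877) = 1.353×10^-4 K/W
  R_cast iron = (1/0.819 − 1/0.850)/(4πk) = 0.04453/(4π·50.5) = 7.017×10^-5 K/W
  R_fibreglass batt = (1/0.850 − 1/1.11)/(4πk) = 0.2756/(4π·0.0322) = 0.6810 K/W
ΣR = 0.6812 K/W
ΔT = Q·ΣR = 307 × 0.6812 = 209.1 K
Heat flows inward, so T_out = T_in + ΔT = -182 + 209.1 = 27.1 °C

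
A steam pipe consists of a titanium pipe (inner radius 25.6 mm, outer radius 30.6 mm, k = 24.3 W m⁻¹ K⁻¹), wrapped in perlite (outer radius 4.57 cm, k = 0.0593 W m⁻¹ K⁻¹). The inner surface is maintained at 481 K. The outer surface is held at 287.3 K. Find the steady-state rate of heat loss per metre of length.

Resistance network (inner→outer):
  R'_titanium = ln(0.0306/0.0256)/(2πk) = 0.1784/(2π·24.3) = 0.001168 m·K/W
  R'_perlite = ln(0.0457/0.0306)/(2πk) = 0.4011/(2π·0.0593) = 1.077 m·K/W
ΣR = 0.001168 + 1.077 = 1.078 m·K/W
Q' = ΔT/ΣR = (481 K − 287.3 K)/1.078 = 180 W/m

Q' = 180 W/m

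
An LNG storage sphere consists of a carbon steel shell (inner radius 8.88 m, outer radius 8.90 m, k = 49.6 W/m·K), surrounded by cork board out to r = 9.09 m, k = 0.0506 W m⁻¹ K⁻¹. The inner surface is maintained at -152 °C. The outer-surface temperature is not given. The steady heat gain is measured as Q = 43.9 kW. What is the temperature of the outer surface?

Series resistances:
  R_carbon steel = (1/8.88 − 1/8.90)/(4πk) = 2.531×10^-4/(4π·49.6) = 4.060×10^-7 K/W
  R_cork board = (1/8.90 − 1/9.09)/(4πk) = 0.002349/(4π·0.0506) = 0.003694 K/W
ΣR = 0.003694 K/W
ΔT = Q·ΣR = 43900 × 0.003694 = 162.2 K
Heat flows inward, so T_out = T_in + ΔT = -152 + 162.2 = 10.2 °C

T_out = 10.2 °C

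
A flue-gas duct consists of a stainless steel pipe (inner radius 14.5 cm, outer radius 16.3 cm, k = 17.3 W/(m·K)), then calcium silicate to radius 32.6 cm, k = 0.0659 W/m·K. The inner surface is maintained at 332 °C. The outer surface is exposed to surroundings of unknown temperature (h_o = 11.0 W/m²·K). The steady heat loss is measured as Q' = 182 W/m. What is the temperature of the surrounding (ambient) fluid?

T_out = 19.1 °C

Sum the resistances:
  R'_stainless steel = ln(0.163/0.145)/(2πk) = 0.1170/(2π·17.3) = 0.001077 m·K/W
  R'_calcium silicate = ln(0.326/0.163)/(2πk) = 0.6931/(2π·0.0659) = 1.674 m·K/W
  R'_conv,out = 1/(2πr h) = 1/(2π·0.326·11.0) = 0.04438 m·K/W
ΣR = 1.719 m·K/W
ΔT = Q'·ΣR = 182 × 1.719 = 312.9 K
Heat flows outward, so T_out = T_in − ΔT = 332 − 312.9 = 19.1 °C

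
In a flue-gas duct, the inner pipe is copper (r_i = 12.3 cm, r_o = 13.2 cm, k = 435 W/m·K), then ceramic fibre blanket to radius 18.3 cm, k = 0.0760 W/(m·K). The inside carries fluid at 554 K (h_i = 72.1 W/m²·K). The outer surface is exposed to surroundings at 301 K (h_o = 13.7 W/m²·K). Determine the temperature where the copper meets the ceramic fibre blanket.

T = 548 K

Resistance network (inner→outer):
  R'_conv,in = 1/(2πr h) = 1/(2π·0.123·72.1) = 0.01795 m·K/W
  R'_copper = ln(0.132/0.123)/(2πk) = 0.07062/(2π·435) = 2.584×10^-5 m·K/W
  R'_ceramic fibre blanket = ln(0.183/0.132)/(2πk) = 0.3267/(2π·0.0760) = 0.6841 m·K/W
  R'_conv,out = 1/(2πr h) = 1/(2π·0.183·13.7) = 0.06348 m·K/W
ΣR = 0.01795 + 2.584×10^-5 + 0.6841 + 0.06348 = 0.7656 m·K/W
Q' = ΔT/ΣR = (554 K − 301 K)/0.7656 = 330.5 W/m
From the inner boundary to the copper/ceramic fibre blanket interface, ΣR_partial = 0.01798 m·K/W.
T_interface = T_in − Q'·ΣR_partial = 554 K − (330.5)(0.01798) = 548 K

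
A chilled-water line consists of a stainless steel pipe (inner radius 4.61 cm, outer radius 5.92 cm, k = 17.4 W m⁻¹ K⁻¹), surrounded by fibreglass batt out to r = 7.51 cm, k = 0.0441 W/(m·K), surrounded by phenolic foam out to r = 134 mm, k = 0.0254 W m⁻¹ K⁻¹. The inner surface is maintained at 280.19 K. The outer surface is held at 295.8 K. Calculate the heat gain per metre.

Q' = 3.48 W/m

Resistance network (inner→outer):
  R'_stainless steel = ln(0.0592/0.0461)/(2πk) = 0.2501/(2π·17.4) = 0.002288 m·K/W
  R'_fibreglass batt = ln(0.0751/0.0592)/(2πk) = 0.2379/(2π·0.0441) = 0.8586 m·K/W
  R'_phenolic foam = ln(0.134/0.0751)/(2πk) = 0.5790/(2π·0.0254) = 3.628 m·K/W
ΣR = 0.002288 + 0.8586 + 3.628 = 4.489 m·K/W
Q' = ΔT/ΣR = (280.19 K − 295.8 K)/4.489 = -3.48 W/m
(Negative Q' ⇒ heat flows inward; heat gain = 3.48 W/m.)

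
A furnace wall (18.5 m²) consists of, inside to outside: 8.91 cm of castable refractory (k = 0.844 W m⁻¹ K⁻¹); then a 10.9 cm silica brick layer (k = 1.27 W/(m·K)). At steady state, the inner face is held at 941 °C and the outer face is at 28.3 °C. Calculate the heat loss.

Series thermal resistances, inner to outer:
  R_castable refractory = L/(kA) = 0.0891/(0.844·18.5) = 0.005706 K/W
  R_silica brick = L/(kA) = 0.109/(1.27·18.5) = 0.004639 K/W
ΣR = 0.005706 + 0.004639 = 0.01035 K/W
Q = ΔT/ΣR = (941 °C − 28.3 °C)/0.01035 = 88200 W

Q = 88200 W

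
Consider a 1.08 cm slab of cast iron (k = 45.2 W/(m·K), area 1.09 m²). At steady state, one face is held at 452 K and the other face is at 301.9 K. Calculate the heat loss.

Q = kA·ΔT/L = 45.2 × 1.09 × |452 K − 301.9 K| / 0.0108 = 6.85×10^5 W

Q = 685 kW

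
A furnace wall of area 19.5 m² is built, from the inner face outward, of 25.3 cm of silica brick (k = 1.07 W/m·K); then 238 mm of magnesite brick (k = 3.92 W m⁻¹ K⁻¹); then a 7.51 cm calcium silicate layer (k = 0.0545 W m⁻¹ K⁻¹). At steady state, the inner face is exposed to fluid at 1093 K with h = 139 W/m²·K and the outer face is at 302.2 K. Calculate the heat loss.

Q = 9.17 kW

Resistance network (inner→outer):
  R_conv,in = 1/(hA) = 1/(139·19.5) = 3.689×10^-4 K/W
  R_silica brick = L/(kA) = 0.253/(1.07·19.5) = 0.01213 K/W
  R_magnesite brick = L/(kA) = 0.238/(3.92·19.5) = 0.003114 K/W
  R_calcium silicate = L/(kA) = 0.0751/(0.0545·19.5) = 0.07067 K/W
ΣR = 3.689×10^-4 + 0.01213 + 0.003114 + 0.07067 = 0.08628 K/W
Q = ΔT/ΣR = (1093 K − 302.2 K)/0.08628 = 9170 W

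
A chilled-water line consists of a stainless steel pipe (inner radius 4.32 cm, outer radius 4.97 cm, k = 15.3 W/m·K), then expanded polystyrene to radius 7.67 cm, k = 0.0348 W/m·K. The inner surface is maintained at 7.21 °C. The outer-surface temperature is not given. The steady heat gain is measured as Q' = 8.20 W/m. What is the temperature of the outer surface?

Series resistances:
  R'_stainless steel = ln(0.0497/0.0432)/(2πk) = 0.1402/(2π·15.3) = 0.001458 m·K/W
  R'_expanded polystyrene = ln(0.0767/0.0497)/(2πk) = 0.4339/(2π·0.0348) = 1.984 m·K/W
ΣR = 1.986 m·K/W
ΔT = Q'·ΣR = 8.20 × 1.986 = 16.29 K
Heat flows inward, so T_out = T_in + ΔT = 7.21 + 16.29 = 23.5 °C

T_out = 23.5 °C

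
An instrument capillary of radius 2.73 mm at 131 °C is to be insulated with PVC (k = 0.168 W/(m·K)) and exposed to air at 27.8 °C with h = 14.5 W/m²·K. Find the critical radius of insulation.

r_cr = 1.16 cm

For a cylinder, r_cr = k_ins/h = 0.168/14.5 = 0.0116 m = 1.16 cm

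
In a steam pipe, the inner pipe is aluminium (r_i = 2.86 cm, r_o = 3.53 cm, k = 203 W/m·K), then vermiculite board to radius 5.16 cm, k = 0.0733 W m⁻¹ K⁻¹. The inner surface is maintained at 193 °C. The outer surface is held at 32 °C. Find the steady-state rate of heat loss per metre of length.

Resistance network (inner→outer):
  R'_aluminium = ln(0.0353/0.0286)/(2πk) = 0.2105/(2π·203) = 1.650×10^-4 m·K/W
  R'_vermiculite board = ln(0.0516/0.0353)/(2πk) = 0.3796/(2π·0.0733) = 0.8243 m·K/W
ΣR = 1.650×10^-4 + 0.8243 = 0.8245 m·K/W
Q' = ΔT/ΣR = (193 °C − 32 °C)/0.8245 = 195 W/m

Q' = 195 W/m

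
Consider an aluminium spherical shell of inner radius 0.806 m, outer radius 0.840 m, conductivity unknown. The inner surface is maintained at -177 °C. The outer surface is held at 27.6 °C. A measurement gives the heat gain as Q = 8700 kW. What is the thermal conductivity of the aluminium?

k = 170 W/m·K

ΣR = ΔT/Q = |-177 − 27.6|/8.70×10^6 = 2.352×10^-5 K/W
(1/r₁−1/r₂)/(4πk) = 2.352×10^-5 ⇒ k = 0.05022/(4π·2.352×10^-5) = 170 W/m·K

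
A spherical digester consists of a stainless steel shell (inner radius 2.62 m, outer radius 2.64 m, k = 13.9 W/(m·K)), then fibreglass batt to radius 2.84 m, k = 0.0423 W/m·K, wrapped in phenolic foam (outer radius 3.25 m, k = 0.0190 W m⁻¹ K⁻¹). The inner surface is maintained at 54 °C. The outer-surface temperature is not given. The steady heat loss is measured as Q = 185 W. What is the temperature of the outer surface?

T_out = 10.3 °C

Series resistances:
  R_stainless steel = (1/2.62 − 1/2.64)/(4πk) = 0.002892/(4π·13.9) = 1.655×10^-5 K/W
  R_fibreglass batt = (1/2.64 − 1/2.84)/(4πk) = 0.02668/(4π·0.0423) = 0.05018 K/W
  R_phenolic foam = (1/2.84 − 1/3.25)/(4πk) = 0.04442/(4π·0.0190) = 0.1860 K/W
ΣR = 0.2362 K/W
ΔT = Q·ΣR = 185 × 0.2362 = 43.70 K
Heat flows outward, so T_out = T_in − ΔT = 54 − 43.70 = 10.3 °C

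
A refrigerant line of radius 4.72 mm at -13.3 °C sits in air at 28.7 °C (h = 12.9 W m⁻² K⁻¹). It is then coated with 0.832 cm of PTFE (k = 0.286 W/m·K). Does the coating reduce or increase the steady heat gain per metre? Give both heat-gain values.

Critical radius for a cylinder: r_cr = k/h = 0.0222 m = 2.22 cm.
Outer radius after coating: r₂ = 0.00472 + 0.00832 = 0.01304 m.
Since r₁ < r_cr and r₂ ≤ r_cr, the coating moves toward the maximum at r_cr — heat gain rises.
Bare: R = 1/(2πr₁h) = 2.614 m·K/W; Q = 42/2.614 = 16.1 W/m.
Coated: R = R_cond + R_conv = 1.512 m·K/W; Q = 42/1.512 = 27.8 W/m.

increases: 16.1 → 27.8 W/m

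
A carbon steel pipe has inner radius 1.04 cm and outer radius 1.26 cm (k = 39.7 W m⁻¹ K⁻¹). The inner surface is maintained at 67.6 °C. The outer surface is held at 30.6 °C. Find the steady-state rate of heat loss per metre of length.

Q' = 48100 W/m

Q' = 2πk·ΔT/ln(r₂/r₁) = 2π × 39.7 × 37 / ln(0.0126/0.0104) = 48100 W/m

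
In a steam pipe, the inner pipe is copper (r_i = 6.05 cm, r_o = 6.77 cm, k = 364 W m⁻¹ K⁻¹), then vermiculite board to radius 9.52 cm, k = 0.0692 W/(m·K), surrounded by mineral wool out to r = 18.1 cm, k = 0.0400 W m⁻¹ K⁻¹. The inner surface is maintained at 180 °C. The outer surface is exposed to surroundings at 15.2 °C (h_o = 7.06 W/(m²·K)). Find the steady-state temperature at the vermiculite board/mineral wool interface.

T = 143 °C

Treat each layer as a resistance in series:
  R'_copper = ln(0.0677/0.0605)/(2πk) = 0.1124/(2π·364) = 4.916×10^-5 m·K/W
  R'_vermiculite board = ln(0.0952/0.0677)/(2πk) = 0.3409/(2π·0.0692) = 0.7840 m·K/W
  R'_mineral wool = ln(0.181/0.0952)/(2πk) = 0.6425/(2π·0.0400) = 2.556 m·K/W
  R'_conv,out = 1/(2πr h) = 1/(2π·0.181·7.06) = 0.1245 m·K/W
ΣR = 4.916×10^-5 + 0.7840 + 2.556 + 0.1245 = 3.465 m·K/W
Q' = ΔT/ΣR = (180 °C − 15.2 °C)/3.465 = 47.56 W/m
From the inner boundary to the vermiculite board/mineral wool interface, ΣR_partial = 0.7840 m·K/W.
T_interface = T_in − Q'·ΣR_partial = 180 °C − (47.56)(0.7840) = 143 °C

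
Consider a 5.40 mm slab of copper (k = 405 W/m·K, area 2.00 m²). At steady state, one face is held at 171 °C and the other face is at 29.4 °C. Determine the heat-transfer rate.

Q = kA·ΔT/L = 405 × 2.00 × |171 °C − 29.4 °C| / 0.00540 = 2.12×10^7 W

Q = 21200 kW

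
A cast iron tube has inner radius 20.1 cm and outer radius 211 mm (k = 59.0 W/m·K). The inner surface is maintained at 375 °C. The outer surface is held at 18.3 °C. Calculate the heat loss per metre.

Q' = 2720 kW/m

Q' = 2πk·ΔT/ln(r₂/r₁) = 2π × 59.0 × 356.7 / ln(0.211/0.201) = 2.72×10^6 W/m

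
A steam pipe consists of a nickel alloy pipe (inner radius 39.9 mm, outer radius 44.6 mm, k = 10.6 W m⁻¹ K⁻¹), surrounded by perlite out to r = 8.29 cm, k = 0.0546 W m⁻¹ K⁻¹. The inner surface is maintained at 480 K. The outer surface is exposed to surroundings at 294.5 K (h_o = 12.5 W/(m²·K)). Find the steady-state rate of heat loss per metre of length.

Treat each layer as a resistance in series:
  R'_nickel alloy = ln(0.0446/0.0399)/(2πk) = 0.1114/(2π·10.6) = 0.001672 m·K/W
  R'_perlite = ln(0.0829/0.0446)/(2πk) = 0.6199/(2π·0.0546) = 1.807 m·K/W
  R'_conv,out = 1/(2πr h) = 1/(2π·0.0829·12.5) = 0.1536 m·K/W
ΣR = 0.001672 + 1.807 + 0.1536 = 1.962 m·K/W
Q' = ΔT/ΣR = (480 K − 294.5 K)/1.962 = 94.5 W/m

Q' = 94.5 W/m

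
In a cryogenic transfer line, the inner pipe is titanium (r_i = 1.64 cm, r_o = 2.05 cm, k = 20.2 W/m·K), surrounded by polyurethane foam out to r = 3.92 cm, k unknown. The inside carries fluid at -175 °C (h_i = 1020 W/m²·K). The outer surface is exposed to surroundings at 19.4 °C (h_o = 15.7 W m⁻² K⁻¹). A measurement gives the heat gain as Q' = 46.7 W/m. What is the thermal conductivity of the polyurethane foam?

ΣR = ΔT/Q' = |-175 − 19.4|/46.7 = 4.163 m·K/W
Known resistances:
  R'_conv,in = 1/(2πr h) = 1/(2π·0.0164·1020) = 0.009514 m·K/W
  R'_titanium = ln(0.0205/0.0164)/(2πk) = 0.2231/(2π·20.2) = 0.001758 m·K/W
  R'_conv,out = 1/(2πr h) = 1/(2π·0.0392·15.7) = 0.2586 m·K/W
R_polyurethane foam = ΣR − ΣR_known = 4.163 − 0.2699 = 3.893 m·K/W
ln(r₂/r₁)/(2πk) = 3.893 ⇒ k = 0.6483/(2π·3.893) = 0.0265 W/m·K

k = 0.0265 W/m·K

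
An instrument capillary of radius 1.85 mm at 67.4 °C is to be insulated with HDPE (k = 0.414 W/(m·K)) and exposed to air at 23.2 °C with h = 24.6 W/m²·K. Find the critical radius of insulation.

For a cylinder, r_cr = k_ins/h = 0.414/24.6 = 0.0168 m = 1.68 cm

r_cr = 1.68 cm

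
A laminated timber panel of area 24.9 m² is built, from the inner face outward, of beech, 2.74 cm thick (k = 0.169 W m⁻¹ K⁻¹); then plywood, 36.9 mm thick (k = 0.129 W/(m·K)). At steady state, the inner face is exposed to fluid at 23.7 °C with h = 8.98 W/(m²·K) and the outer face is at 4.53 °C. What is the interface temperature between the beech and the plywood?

T = 14.3 °C

Resistance network (inner→outer):
  R_conv,in = 1/(hA) = 1/(8.98·24.9) = 0.004472 K/W
  R_beech = L/(kA) = 0.0274/(0.169·24.9) = 0.006511 K/W
  R_plywood = L/(kA) = 0.0369/(0.129·24.9) = 0.01149 K/W
ΣR = 0.004472 + 0.006511 + 0.01149 = 0.02247 K/W
Q = ΔT/ΣR = (23.7 °C − 4.53 °C)/0.02247 = 853.1 W
From the inner boundary to the beech/plywood interface, ΣR_partial = 0.01098 K/W.
T_interface = T_in − Q·ΣR_partial = 23.7 °C − (853.1)(0.01098) = 14.3 °C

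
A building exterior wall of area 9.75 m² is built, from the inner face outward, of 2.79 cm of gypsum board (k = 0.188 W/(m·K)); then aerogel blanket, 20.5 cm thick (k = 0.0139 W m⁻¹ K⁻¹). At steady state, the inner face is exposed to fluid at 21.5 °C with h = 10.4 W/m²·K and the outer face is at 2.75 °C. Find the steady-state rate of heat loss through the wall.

Treat each layer as a resistance in series:
  R_conv,in = 1/(hA) = 1/(10.4·9.75) = 0.009862 K/W
  R_gypsum board = L/(kA) = 0.0279/(0.188·9.75) = 0.01522 K/W
  R_aerogel blanket = L/(kA) = 0.205/(0.0139·9.75) = 1.513 K/W
ΣR = 0.009862 + 0.01522 + 1.513 = 1.538 K/W
Q = ΔT/ΣR = (21.5 °C − 2.75 °C)/1.538 = 12.2 W

Q = 12.2 W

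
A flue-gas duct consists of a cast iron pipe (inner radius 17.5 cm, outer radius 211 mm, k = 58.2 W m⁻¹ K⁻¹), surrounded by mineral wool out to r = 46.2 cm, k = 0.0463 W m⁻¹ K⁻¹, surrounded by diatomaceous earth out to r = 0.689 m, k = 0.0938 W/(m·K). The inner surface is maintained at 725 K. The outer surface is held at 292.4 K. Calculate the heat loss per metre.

Treat each layer as a resistance in series:
  R'_cast iron = ln(0.211/0.175)/(2πk) = 0.1871/(2π·58.2) = 5.116×10^-4 m·K/W
  R'_mineral wool = ln(0.462/0.211)/(2πk) = 0.7837/(2π·0.0463) = 2.694 m·K/W
  R'_diatomaceous earth = ln(0.689/0.462)/(2πk) = 0.3997/(2π·0.0938) = 0.6782 m·K/W
ΣR = 5.116×10^-4 + 2.694 + 0.6782 = 3.373 m·K/W
Q' = ΔT/ΣR = (725 K − 292.4 K)/3.373 = 128 W/m

Q' = 128 W/m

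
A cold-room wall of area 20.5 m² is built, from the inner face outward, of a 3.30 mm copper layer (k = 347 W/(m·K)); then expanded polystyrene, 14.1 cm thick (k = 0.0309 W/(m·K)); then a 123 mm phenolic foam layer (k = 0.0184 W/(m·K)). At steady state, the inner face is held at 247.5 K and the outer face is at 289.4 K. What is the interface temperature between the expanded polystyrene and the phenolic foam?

T = 264.50 K

Series thermal resistances, inner to outer:
  R_copper = L/(kA) = 0.00330/(347·20.5) = 4.639×10^-7 K/W
  R_expanded polystyrene = L/(kA) = 0.141/(0.0309·20.5) = 0.2226 K/W
  R_phenolic foam = L/(kA) = 0.123/(0.0184·20.5) = 0.3261 K/W
ΣR = 4.639×10^-7 + 0.2226 + 0.3261 = 0.5487 K/W
Q = ΔT/ΣR = (247.5 K − 289.4 K)/0.5487 = -76.36 W
From the inner boundary to the expanded polystyrene/phenolic foam interface, ΣR_partial = 0.2226 K/W.
T_interface = T_in − Q·ΣR_partial = 247.5 K − (-76.36)(0.2226) = 264.50 K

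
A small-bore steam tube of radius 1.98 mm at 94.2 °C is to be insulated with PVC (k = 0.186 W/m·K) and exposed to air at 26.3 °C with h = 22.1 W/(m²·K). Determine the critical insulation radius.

For a cylinder, r_cr = k_ins/h = 0.186/22.1 = 0.00842 m = 0.842 cm

r_cr = 0.842 cm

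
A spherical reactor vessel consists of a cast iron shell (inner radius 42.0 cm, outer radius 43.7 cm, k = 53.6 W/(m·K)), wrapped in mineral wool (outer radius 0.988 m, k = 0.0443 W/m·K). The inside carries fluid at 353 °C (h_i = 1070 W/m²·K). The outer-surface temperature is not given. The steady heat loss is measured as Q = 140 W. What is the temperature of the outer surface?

T_out = 32.0 °C

Sum the resistances:
  R_conv,in = 1/(4πr²h) = 1/(4π·0.420²·1070) = 4.216×10^-4 K/W
  R_cast iron = (1/0.420 − 1/0.437)/(4πk) = 0.09262/(4π·53.6) = 1.375×10^-4 K/W
  R_mineral wool = (1/0.437 − 1/0.988)/(4πk) = 1.276/(4π·0.0443) = 2.292 K/W
ΣR = 2.293 K/W
ΔT = Q·ΣR = 140 × 2.293 = 321.0 K
Heat flows outward, so T_out = T_in − ΔT = 353 − 321.0 = 32.0 °C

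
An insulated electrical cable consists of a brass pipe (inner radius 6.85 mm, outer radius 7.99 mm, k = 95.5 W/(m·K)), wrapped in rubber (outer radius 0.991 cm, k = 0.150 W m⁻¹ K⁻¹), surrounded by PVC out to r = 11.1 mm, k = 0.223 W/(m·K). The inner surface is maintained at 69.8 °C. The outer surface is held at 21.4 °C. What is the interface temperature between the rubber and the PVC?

T = 34.0 °C

Resistance network (inner→outer):
  R'_brass = ln(0.00799/0.00685)/(2πk) = 0.1539/(2π·95.5) = 2.566×10^-4 m·K/W
  R'_rubber = ln(0.00991/0.00799)/(2πk) = 0.2154/(2π·0.150) = 0.2285 m·K/W
  R'_PVC = ln(0.0111/0.00991)/(2πk) = 0.1134/(2π·0.223) = 0.08093 m·K/W
ΣR = 2.566×10^-4 + 0.2285 + 0.08093 = 0.3097 m·K/W
Q' = ΔT/ΣR = (69.8 °C − 21.4 °C)/0.3097 = 156.3 W/m
From the inner boundary to the rubber/PVC interface, ΣR_partial = 0.2288 m·K/W.
T_interface = T_in − Q'·ΣR_partial = 69.8 °C − (156.3)(0.2288) = 34.0 °C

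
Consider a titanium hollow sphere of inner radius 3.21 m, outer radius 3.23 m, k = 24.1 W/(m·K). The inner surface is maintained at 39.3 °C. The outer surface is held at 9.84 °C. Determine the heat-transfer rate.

Q = 4πk·ΔT/(1/r₁ − 1/r₂) = 4π × 24.1 × 29.46 / (1/3.21 − 1/3.23) = 4.63×10^6 W

Q = 4630 kW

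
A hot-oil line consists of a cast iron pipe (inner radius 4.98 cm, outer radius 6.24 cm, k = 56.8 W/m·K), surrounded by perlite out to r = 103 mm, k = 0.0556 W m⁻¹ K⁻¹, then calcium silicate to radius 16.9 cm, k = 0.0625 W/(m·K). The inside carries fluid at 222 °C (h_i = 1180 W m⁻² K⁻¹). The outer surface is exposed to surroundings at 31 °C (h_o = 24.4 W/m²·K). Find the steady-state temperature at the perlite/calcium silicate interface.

T = 122 °C

Series thermal resistances, inner to outer:
  R'_conv,in = 1/(2πr h) = 1/(2π·0.0498·1180) = 0.002708 m·K/W
  R'_cast iron = ln(0.0624/0.0498)/(2πk) = 0.2256/(2π·56.8) = 6.320×10^-4 m·K/W
  R'_perlite = ln(0.103/0.0624)/(2πk) = 0.5012/(2π·0.0556) = 1.435 m·K/W
  R'_calcium silicate = ln(0.169/0.103)/(2πk) = 0.4952/(2π·0.0625) = 1.261 m·K/W
  R'_conv,out = 1/(2πr h) = 1/(2π·0.169·24.4) = 0.03860 m·K/W
ΣR = 0.002708 + 6.320×10^-4 + 1.435 + 1.261 + 0.03860 = 2.738 m·K/W
Q' = ΔT/ΣR = (222 °C − 31 °C)/2.738 = 69.76 W/m
From the inner boundary to the perlite/calcium silicate interface, ΣR_partial = 1.438 m·K/W.
T_interface = T_in − Q'·ΣR_partial = 222 °C − (69.76)(1.438) = 122 °C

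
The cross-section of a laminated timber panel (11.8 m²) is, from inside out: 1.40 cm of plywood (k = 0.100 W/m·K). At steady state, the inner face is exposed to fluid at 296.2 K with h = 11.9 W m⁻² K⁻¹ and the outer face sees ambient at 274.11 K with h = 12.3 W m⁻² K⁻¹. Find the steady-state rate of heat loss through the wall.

Treat each layer as a resistance in series:
  R_conv,in = 1/(hA) = 1/(11.9·11.8) = 0.007121 K/W
  R_plywood = L/(kA) = 0.0140/(0.100·11.8) = 0.01186 K/W
  R_conv,out = 1/(hA) = 1/(12.3·11.8) = 0.006890 K/W
ΣR = 0.007121 + 0.01186 + 0.006890 = 0.02587 K/W
Q = ΔT/ΣR = (296.2 K − 274.11 K)/0.02587 = 854 W

Q = 854 W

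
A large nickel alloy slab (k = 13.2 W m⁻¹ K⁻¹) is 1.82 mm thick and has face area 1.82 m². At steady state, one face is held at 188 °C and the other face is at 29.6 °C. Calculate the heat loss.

Q = 2090 kW

Q = kA·ΔT/L = 13.2 × 1.82 × |188 °C − 29.6 °C| / 0.00182 = 2.09×10^6 W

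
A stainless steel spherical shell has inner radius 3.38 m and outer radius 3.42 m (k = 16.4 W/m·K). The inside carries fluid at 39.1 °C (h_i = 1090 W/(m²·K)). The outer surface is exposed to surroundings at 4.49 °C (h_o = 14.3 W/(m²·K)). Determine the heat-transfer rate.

Q = 69.4 kW

Treat each layer as a resistance in series:
  R_conv,in = 1/(4πr²h) = 1/(4π·3.38²·1090) = 6.390×10^-6 K/W
  R_stainless steel = (1/3.38 − 1/3.42)/(4πk) = 0.003460/(4π·16.4) = 1.679×10^-5 K/W
  R_conv,out = 1/(4πr²h) = 1/(4π·3.42²·14.3) = 4.758×10^-4 K/W
ΣR = 6.390×10^-6 + 1.679×10^-5 + 4.758×10^-4 = 4.990×10^-4 K/W
Q = ΔT/ΣR = (39.1 °C − 4.49 °C)/4.990×10^-4 = 69400 W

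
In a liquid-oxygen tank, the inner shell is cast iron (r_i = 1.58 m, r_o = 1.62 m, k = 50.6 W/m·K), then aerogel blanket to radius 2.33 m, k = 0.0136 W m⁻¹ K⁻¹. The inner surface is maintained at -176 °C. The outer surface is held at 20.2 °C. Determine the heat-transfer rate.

Q = 178 W

Resistance network (inner→outer):
  R_cast iron = (1/1.58 − 1/1.62)/(4πk) = 0.01563/(4π·50.6) = 2.458×10^-5 K/W
  R_aerogel blanket = (1/1.62 − 1/2.33)/(4πk) = 0.1881/(4π·0.0136) = 1.101 K/W
ΣR = 2.458×10^-5 + 1.101 = 1.101 K/W
Q = ΔT/ΣR = (-176 °C − 20.2 °C)/1.101 = -178 W
(Negative Q ⇒ heat flows inward; heat gain = 178 W.)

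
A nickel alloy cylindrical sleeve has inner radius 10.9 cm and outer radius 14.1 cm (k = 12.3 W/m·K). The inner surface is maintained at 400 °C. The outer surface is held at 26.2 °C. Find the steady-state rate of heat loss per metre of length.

Q' = 2πk·ΔT/ln(r₂/r₁) = 2π × 12.3 × 373.8 / ln(0.141/0.109) = 1.12×10^5 W/m

Q' = 1.12×10^5 W/m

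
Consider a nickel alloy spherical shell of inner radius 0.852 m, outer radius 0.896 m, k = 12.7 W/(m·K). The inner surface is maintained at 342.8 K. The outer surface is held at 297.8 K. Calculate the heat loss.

Q = 125 kW

Q = 4πk·ΔT/(1/r₁ − 1/r₂) = 4π × 12.7 × 45 / (1/0.852 − 1/0.896) = 1.25×10^5 W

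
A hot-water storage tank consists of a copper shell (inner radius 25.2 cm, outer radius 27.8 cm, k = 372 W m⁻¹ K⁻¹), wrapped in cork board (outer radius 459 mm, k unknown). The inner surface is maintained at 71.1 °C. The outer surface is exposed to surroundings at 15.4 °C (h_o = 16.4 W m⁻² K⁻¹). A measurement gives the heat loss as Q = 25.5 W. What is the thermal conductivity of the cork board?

k = 0.0522 W/m·K

ΣR = ΔT/Q = |71.1 − 15.4|/25.5 = 2.184 K/W
Known resistances:
  R_copper = (1/0.252 − 1/0.278)/(4πk) = 0.3711/(4π·372) = 7.939×10^-5 K/W
  R_conv,out = 1/(4πr²h) = 1/(4π·0.459²·16.4) = 0.02303 K/W
R_cork board = ΣR − ΣR_known = 2.184 − 0.02311 = 2.161 K/W
(1/r₁−1/r₂)/(4πk) = 2.161 ⇒ k = 1.418/(4π·2.161) = 0.0522 W/m·K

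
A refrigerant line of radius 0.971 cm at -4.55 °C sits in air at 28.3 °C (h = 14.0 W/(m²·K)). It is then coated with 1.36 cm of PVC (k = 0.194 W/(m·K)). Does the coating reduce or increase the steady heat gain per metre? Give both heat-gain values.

reduces: 28.1 → 27.2 W/m

Critical radius for a cylinder: r_cr = k/h = 0.0139 m = 1.39 cm.
Outer radius after coating: r₂ = 0.00971 + 0.0136 = 0.02331 m.
r₁ < r_cr < r₂: heat gain rises to a maximum at r_cr then falls. Whether the coating helps depends on whether Q(r₂) has dropped back below Q(r₁).
Bare: R = 1/(2πr₁h) = 1.171 m·K/W; Q = 32.85/1.171 = 28.1 W/m.
Coated: R = R_cond + R_conv = 1.206 m·K/W; Q = 32.85/1.206 = 27.2 W/m.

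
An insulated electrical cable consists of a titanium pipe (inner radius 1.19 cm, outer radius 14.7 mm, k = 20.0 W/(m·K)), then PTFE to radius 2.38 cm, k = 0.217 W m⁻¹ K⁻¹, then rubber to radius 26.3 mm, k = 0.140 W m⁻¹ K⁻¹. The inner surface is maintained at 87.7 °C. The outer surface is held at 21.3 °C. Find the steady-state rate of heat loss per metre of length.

Treat each layer as a resistance in series:
  R'_titanium = ln(0.0147/0.0119)/(2πk) = 0.2113/(2π·20.0) = 0.001682 m·K/W
  R'_PTFE = ln(0.0238/0.0147)/(2πk) = 0.4818/(2π·0.217) = 0.3534 m·K/W
  R'_rubber = ln(0.0263/0.0238)/(2πk) = 0.09988/(2π·0.140) = 0.1135 m·K/W
ΣR = 0.001682 + 0.3534 + 0.1135 = 0.4686 m·K/W
Q' = ΔT/ΣR = (87.7 °C − 21.3 °C)/0.4686 = 142 W/m

Q' = 142 W/m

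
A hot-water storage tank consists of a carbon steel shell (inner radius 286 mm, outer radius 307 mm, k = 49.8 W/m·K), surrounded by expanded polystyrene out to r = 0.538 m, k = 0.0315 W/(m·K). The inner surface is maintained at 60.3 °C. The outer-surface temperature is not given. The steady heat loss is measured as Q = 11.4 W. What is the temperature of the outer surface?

T_out = 20.0 °C

Series resistances:
  R_carbon steel = (1/0.286 − 1/0.307)/(4πk) = 0.2392/(4π·49.8) = 3.822×10^-4 K/W
  R_expanded polystyrene = (1/0.307 − 1/0.538)/(4πk) = 1.399/(4π·0.0315) = 3.533 K/W
ΣR = 3.534 K/W
ΔT = Q·ΣR = 11.4 × 3.534 = 40.29 K
Heat flows outward, so T_out = T_in − ΔT = 60.3 − 40.29 = 20.0 °C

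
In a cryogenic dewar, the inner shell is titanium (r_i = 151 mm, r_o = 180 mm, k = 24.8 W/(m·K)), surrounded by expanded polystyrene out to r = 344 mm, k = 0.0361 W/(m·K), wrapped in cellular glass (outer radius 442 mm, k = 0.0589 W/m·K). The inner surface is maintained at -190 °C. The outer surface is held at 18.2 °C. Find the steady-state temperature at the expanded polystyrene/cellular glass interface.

T = -8.8 °C

Treat each layer as a resistance in series:
  R_titanium = (1/0.151 − 1/0.180)/(4πk) = 1.067/(4π·24.8) = 0.003424 K/W
  R_expanded polystyrene = (1/0.180 − 1/0.344)/(4πk) = 2.649/(4π·0.0361) = 5.838 K/W
  R_cellular glass = (1/0.344 − 1/0.442)/(4πk) = 0.6445/(4π·0.0589) = 0.8708 K/W
ΣR = 0.003424 + 5.838 + 0.8708 = 6.712 K/W
Q = ΔT/ΣR = (-190 °C − 18.2 °C)/6.712 = -31.02 W
From the inner boundary to the expanded polystyrene/cellular glass interface, ΣR_partial = 5.841 K/W.
T_interface = T_in − Q·ΣR_partial = -190 °C − (-31.02)(5.841) = -8.8 °C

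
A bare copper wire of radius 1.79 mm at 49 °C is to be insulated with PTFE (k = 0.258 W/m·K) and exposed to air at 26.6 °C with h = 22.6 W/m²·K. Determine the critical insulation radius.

For a cylinder, r_cr = k_ins/h = 0.258/22.6 = 0.0114 m = 1.14 cm

r_cr = 1.14 cm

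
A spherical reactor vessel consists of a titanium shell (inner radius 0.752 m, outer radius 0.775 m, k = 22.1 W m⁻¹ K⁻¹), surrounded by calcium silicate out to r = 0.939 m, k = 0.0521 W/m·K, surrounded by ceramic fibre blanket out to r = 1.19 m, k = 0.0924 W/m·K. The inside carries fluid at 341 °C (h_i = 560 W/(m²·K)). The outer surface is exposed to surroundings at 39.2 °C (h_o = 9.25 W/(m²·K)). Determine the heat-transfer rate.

Q = 555 W

Resistance network (inner→outer):
  R_conv,in = 1/(4πr²h) = 1/(4π·0.752²·560) = 2.513×10^-4 K/W
  R_titanium = (1/0.752 − 1/0.775)/(4πk) = 0.03946/(4π·22.1) = 1.421×10^-4 K/W
  R_calcium silicate = (1/0.775 − 1/0.939)/(4πk) = 0.2254/(4π·0.0521) = 0.3442 K/W
  R_ceramic fibre blanket = (1/0.939 − 1/1.19)/(4πk) = 0.2246/(4π·0.0924) = 0.1935 K/W
  R_conv,out = 1/(4πr²h) = 1/(4π·1.19²·9.25) = 0.006075 K/W
ΣR = 2.513×10^-4 + 1.421×10^-4 + 0.3442 + 0.1935 + 0.006075 = 0.5442 K/W
Q = ΔT/ΣR = (341 °C − 39.2 °C)/0.5442 = 555 W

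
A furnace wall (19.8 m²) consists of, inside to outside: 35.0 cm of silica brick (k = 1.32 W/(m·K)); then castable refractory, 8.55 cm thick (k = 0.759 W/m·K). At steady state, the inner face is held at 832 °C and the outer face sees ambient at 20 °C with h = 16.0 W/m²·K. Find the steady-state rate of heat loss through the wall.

Series thermal resistances, inner to outer:
  R_silica brick = L/(kA) = 0.350/(1.32·19.8) = 0.01339 K/W
  R_castable refractory = L/(kA) = 0.0855/(0.759·19.8) = 0.005689 K/W
  R_conv,out = 1/(hA) = 1/(16.0·19.8) = 0.003157 K/W
ΣR = 0.01339 + 0.005689 + 0.003157 = 0.02224 K/W
Q = ΔT/ΣR = (832 °C − 20 °C)/0.02224 = 36500 W

Q = 36.5 kW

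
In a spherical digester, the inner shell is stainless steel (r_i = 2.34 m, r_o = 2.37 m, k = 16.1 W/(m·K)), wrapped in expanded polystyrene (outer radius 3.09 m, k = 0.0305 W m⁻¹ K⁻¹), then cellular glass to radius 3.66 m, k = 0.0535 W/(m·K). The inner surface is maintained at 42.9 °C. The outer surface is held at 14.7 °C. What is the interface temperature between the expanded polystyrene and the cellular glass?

T = 21.1 °C

Series thermal resistances, inner to outer:
  R_stainless steel = (1/2.34 − 1/2.37)/(4πk) = 0.005409/(4π·16.1) = 2.674×10^-5 K/W
  R_expanded polystyrene = (1/2.37 − 1/3.09)/(4πk) = 0.09832/(4π·0.0305) = 0.2565 K/W
  R_cellular glass = (1/3.09 − 1/3.66)/(4πk) = 0.05040/(4π·0.0535) = 0.07497 K/W
ΣR = 2.674×10^-5 + 0.2565 + 0.07497 = 0.3315 K/W
Q = ΔT/ΣR = (42.9 °C − 14.7 °C)/0.3315 = 85.07 W
From the inner boundary to the expanded polystyrene/cellular glass interface, ΣR_partial = 0.2565 K/W.
T_interface = T_in − Q·ΣR_partial = 42.9 °C − (85.07)(0.2565) = 21.1 °C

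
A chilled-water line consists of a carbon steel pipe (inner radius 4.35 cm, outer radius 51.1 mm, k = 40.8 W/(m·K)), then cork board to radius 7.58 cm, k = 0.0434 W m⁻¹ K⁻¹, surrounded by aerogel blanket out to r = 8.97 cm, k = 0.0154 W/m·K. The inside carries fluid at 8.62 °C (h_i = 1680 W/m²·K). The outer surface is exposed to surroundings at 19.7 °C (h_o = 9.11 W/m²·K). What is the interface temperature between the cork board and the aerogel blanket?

T = 13.4 °C

Treat each layer as a resistance in series:
  R'_conv,in = 1/(2πr h) = 1/(2π·0.0435·1680) = 0.002178 m·K/W
  R'_carbon steel = ln(0.0511/0.0435)/(2πk) = 0.1610/(2π·40.8) = 6.281×10^-4 m·K/W
  R'_cork board = ln(0.0758/0.0511)/(2πk) = 0.3943/(2π·0.0434) = 1.446 m·K/W
  R'_aerogel blanket = ln(0.0897/0.0758)/(2πk) = 0.1684/(2π·0.0154) = 1.740 m·K/W
  R'_conv,out = 1/(2πr h) = 1/(2π·0.0897·9.11) = 0.1948 m·K/W
ΣR = 0.002178 + 6.281×10^-4 + 1.446 + 1.740 + 0.1948 = 3.384 m·K/W
Q' = ΔT/ΣR = (8.62 °C − 19.7 °C)/3.384 = -3.274 W/m
From the inner boundary to the cork board/aerogel blanket interface, ΣR_partial = 1.449 m·K/W.
T_interface = T_in − Q'·ΣR_partial = 8.62 °C − (-3.274)(1.449) = 13.4 °C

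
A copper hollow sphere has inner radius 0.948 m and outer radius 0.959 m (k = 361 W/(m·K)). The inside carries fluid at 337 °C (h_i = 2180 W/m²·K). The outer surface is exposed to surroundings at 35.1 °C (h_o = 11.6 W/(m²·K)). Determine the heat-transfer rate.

Q = 40200 W

Series thermal resistances, inner to outer:
  R_conv,in = 1/(4πr²h) = 1/(4π·0.948²·2180) = 4.062×10^-5 K/W
  R_copper = (1/0.948 − 1/0.959)/(4πk) = 0.01210/(4π·361) = 2.667×10^-6 K/W
  R_conv,out = 1/(4πr²h) = 1/(4π·0.959²·11.6) = 0.007459 K/W
ΣR = 4.062×10^-5 + 2.667×10^-6 + 0.007459 = 0.007502 K/W
Q = ΔT/ΣR = (337 °C − 35.1 °C)/0.007502 = 40200 W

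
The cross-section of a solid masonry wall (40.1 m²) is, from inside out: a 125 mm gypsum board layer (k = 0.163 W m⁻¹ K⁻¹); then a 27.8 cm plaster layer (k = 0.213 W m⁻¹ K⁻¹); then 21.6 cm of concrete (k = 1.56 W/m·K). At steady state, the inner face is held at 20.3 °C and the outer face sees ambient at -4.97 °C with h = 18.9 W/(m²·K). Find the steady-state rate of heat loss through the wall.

Resistance network (inner→outer):
  R_gypsum board = L/(kA) = 0.125/(0.163·40.1) = 0.01912 K/W
  R_plaster = L/(kA) = 0.278/(0.213·40.1) = 0.03255 K/W
  R_concrete = L/(kA) = 0.216/(1.56·40.1) = 0.003453 K/W
  R_conv,out = 1/(hA) = 1/(18.9·40.1) = 0.001319 K/W
ΣR = 0.01912 + 0.03255 + 0.003453 + 0.001319 = 0.05644 K/W
Q = ΔT/ΣR = (20.3 °C − -4.97 °C)/0.05644 = 448 W

Q = 448 W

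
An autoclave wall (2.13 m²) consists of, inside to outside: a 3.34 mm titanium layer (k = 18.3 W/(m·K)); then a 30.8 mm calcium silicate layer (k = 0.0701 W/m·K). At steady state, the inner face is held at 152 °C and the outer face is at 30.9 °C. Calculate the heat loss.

Q = 587 W

Resistance network (inner→outer):
  R_titanium = L/(kA) = 0.00334/(18.3·2.13) = 8.569×10^-5 K/W
  R_calcium silicate = L/(kA) = 0.0308/(0.0701·2.13) = 0.2063 K/W
ΣR = 8.569×10^-5 + 0.2063 = 0.2064 K/W
Q = ΔT/ΣR = (152 °C − 30.9 °C)/0.2064 = 587 W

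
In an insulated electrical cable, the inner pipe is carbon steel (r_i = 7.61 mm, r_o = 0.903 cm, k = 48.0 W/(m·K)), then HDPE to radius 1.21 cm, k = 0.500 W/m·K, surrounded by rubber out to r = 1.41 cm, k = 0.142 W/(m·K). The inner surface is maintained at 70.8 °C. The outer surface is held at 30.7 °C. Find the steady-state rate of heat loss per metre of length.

Q' = 151 W/m

Resistance network (inner→outer):
  R'_carbon steel = ln(0.00903/0.00761)/(2πk) = 0.1711/(2π·48.0) = 5.673×10^-4 m·K/W
  R'_HDPE = ln(0.0121/0.00903)/(2πk) = 0.2927/(2π·0.500) = 0.09315 m·K/W
  R'_rubber = ln(0.0141/0.0121)/(2πk) = 0.1530/(2π·0.142) = 0.1714 m·K/W
ΣR = 5.673×10^-4 + 0.09315 + 0.1714 = 0.2651 m·K/W
Q' = ΔT/ΣR = (70.8 °C − 30.7 °C)/0.2651 = 151 W/m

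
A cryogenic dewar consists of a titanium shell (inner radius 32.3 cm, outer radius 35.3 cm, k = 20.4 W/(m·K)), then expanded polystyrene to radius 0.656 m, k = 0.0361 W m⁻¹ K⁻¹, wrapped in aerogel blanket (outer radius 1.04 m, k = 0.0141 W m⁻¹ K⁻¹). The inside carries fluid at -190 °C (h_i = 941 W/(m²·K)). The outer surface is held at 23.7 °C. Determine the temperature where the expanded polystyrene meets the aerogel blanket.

Treat each layer as a resistance in series:
  R_conv,in = 1/(4πr²h) = 1/(4π·0.323²·941) = 8.106×10^-4 K/W
  R_titanium = (1/0.323 − 1/0.353)/(4πk) = 0.2631/(4π·20.4) = 0.001026 K/W
  R_expanded polystyrene = (1/0.353 − 1/0.656)/(4πk) = 1.308/(4π·0.0361) = 2.884 K/W
  R_aerogel blanket = (1/0.656 − 1/1.04)/(4πk) = 0.5629/(4π·0.0141) = 3.177 K/W
ΣR = 8.106×10^-4 + 0.001026 + 2.884 + 3.177 = 6.063 K/W
Q = ΔT/ΣR = (-190 °C − 23.7 °C)/6.063 = -35.25 W
From the inner boundary to the expanded polystyrene/aerogel blanket interface, ΣR_partial = 2.886 K/W.
T_interface = T_in − Q·ΣR_partial = -190 °C − (-35.25)(2.886) = -88.3 °C

T = -88.3 °C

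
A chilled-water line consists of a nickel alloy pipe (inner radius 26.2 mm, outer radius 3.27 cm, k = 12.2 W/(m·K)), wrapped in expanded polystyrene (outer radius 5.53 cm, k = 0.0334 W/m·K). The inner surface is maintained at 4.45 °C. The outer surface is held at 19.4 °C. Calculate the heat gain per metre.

Series thermal resistances, inner to outer:
  R'_nickel alloy = ln(0.0327/0.0262)/(2πk) = 0.2216/(2π·12.2) = 0.002891 m·K/W
  R'_expanded polystyrene = ln(0.0553/0.0327)/(2πk) = 0.5254/(2π·0.0334) = 2.504 m·K/W
ΣR = 0.002891 + 2.504 = 2.507 m·K/W
Q' = ΔT/ΣR = (4.45 °C − 19.4 °C)/2.507 = -5.96 W/m
(Negative Q' ⇒ heat flows inward; heat gain = 5.96 W/m.)

Q' = 5.96 W/m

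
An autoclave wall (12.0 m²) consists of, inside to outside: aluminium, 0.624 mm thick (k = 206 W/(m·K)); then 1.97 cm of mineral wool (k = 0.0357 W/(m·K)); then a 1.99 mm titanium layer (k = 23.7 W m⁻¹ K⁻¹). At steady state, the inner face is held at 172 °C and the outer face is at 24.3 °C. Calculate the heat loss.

Resistance network (inner→outer):
  R_aluminium = L/(kA) = 6.24×10^-4/(206·12.0) = 2.524×10^-7 K/W
  R_mineral wool = L/(kA) = 0.0197/(0.0357·12.0) = 0.04599 K/W
  R_titanium = L/(kA) = 0.00199/(23.7·12.0) = 6.997×10^-6 K/W
ΣR = 2.524×10^-7 + 0.04599 + 6.997×10^-6 = 0.04600 K/W
Q = ΔT/ΣR = (172 °C − 24.3 °C)/0.04600 = 3210 W

Q = 3210 W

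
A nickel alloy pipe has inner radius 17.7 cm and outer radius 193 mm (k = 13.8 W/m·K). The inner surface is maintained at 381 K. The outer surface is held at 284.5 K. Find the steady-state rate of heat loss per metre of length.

Q' = 96700 W/m

Q' = 2πk·ΔT/ln(r₂/r₁) = 2π × 13.8 × 96.5 / ln(0.193/0.177) = 96700 W/m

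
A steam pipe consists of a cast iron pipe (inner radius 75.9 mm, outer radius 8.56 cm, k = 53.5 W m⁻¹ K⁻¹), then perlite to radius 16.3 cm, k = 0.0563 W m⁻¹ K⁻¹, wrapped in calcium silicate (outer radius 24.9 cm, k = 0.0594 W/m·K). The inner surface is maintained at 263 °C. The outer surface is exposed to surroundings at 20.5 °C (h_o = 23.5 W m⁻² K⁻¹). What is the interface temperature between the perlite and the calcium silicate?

Treat each layer as a resistance in series:
  R'_cast iron = ln(0.0856/0.0759)/(2πk) = 0.1203/(2π·53.5) = 3.578×10^-4 m·K/W
  R'_perlite = ln(0.163/0.0856)/(2πk) = 0.6441/(2π·0.0563) = 1.821 m·K/W
  R'_calcium silicate = ln(0.249/0.163)/(2πk) = 0.4237/(2π·0.0594) = 1.135 m·K/W
  R'_conv,out = 1/(2πr h) = 1/(2π·0.249·23.5) = 0.02720 m·K/W
ΣR = 3.578×10^-4 + 1.821 + 1.135 + 0.02720 = 2.984 m·K/W
Q' = ΔT/ΣR = (263 °C − 20.5 °C)/2.984 = 81.27 W/m
From the inner boundary to the perlite/calcium silicate interface, ΣR_partial = 1.821 m·K/W.
T_interface = T_in − Q'·ΣR_partial = 263 °C − (81.27)(1.821) = 115 °C

T = 115 °C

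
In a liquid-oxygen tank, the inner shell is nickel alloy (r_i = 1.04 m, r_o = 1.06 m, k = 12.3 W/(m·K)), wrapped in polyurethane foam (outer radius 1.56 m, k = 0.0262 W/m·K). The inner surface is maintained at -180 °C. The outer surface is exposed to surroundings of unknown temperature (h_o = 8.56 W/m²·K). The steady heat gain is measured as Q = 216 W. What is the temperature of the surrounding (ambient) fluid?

T_out = 19.2 °C

Series resistances:
  R_nickel alloy = (1/1.04 − 1/1.06)/(4πk) = 0.01814/(4π·12.3) = 1.174×10^-4 K/W
  R_polyurethane foam = (1/1.06 − 1/1.56)/(4πk) = 0.3024/(4π·0.0262) = 0.9184 K/W
  R_conv,out = 1/(4πr²h) = 1/(4π·1.56²·8.56) = 0.003820 K/W
ΣR = 0.9223 K/W
ΔT = Q·ΣR = 216 × 0.9223 = 199.2 K
Heat flows inward, so T_out = T_in + ΔT = -180 + 199.2 = 19.2 °C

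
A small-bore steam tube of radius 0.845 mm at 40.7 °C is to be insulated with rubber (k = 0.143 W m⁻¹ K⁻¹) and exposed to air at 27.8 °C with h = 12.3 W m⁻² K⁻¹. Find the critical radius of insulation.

For a cylinder, r_cr = k_ins/h = 0.143/12.3 = 0.0116 m = 1.16 cm

r_cr = 1.16 cm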